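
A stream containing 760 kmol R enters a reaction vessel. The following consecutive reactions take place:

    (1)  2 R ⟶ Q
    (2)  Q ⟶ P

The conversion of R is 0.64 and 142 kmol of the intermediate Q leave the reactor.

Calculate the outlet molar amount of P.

101 kmol

Conversion of R: R consumed = 2ξ₁ = 0.64 × 760 → ξ₁ = 243.2 kmol.
Q balance: n_Q = 0 + 1ξ₁ − 1ξ₂ = 142 → ξ₂ = (1·243.2 − 142)/1 = 101.2 kmol.
Outlet amounts (n = n₀ + Σ ν·ξ):
  R: 760 − 2(243.2) = 273.6
  Q: 0 + 1(243.2) − 1(101.2) = 142
  P: 0 + 1(101.2) = 101.2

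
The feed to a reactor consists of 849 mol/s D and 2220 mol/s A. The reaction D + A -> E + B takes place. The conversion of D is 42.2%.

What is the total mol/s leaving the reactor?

D reacted = 0.422 × 849 = 358.3 mol/s; ν_D = −1, so ξ = 358.3/1 = 358.3 mol/s.
Outlet amounts (n = n₀ + ν ξ):
  D: 849 − 1(358.3) = 490.7
  A: 2220 − 1(358.3) = 1862
  E: 0 + 1(358.3) = 358.3
  B: 0 + 1(358.3) = 358.3
Total out = 490.7 + 1862 + 358.3 + 358.3 = 3069 mol/s.

3070 mol/s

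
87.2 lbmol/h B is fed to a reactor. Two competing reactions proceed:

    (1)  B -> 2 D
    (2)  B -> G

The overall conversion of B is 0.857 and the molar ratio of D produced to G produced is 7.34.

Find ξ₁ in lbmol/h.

Conversion of B: B consumed = 0.857 × 87.2 = 74.73 lbmol/h = 1ξ₁ + 1ξ₂.
Selectivity: 2ξ₁ / (1ξ₂) = 7.34 → ξ₁ = 3.67 ξ₂.
Substitute: (1·3.67 + 1) ξ₂ = 74.73 → ξ₂ = 16 lbmol/h, ξ₁ = 58.73 lbmol/h.
Outlet amounts (n = n₀ + Σ ν·ξ):
  B: 87.2 − 1(58.73) − 1(16) = 12.47
  D: 0 + 2(58.73) = 117.5
  G: 0 + 1(16) = 16

ξ₁ = 58.7 lbmol/h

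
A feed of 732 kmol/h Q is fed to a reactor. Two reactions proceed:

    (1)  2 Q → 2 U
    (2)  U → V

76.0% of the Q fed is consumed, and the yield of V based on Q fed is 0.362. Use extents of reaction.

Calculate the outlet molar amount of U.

Conversion of Q: Q consumed = 2ξ₁ = 0.76 × 732 → ξ₁ = 278.2 kmol/h.
Yield of V: 1ξ₂ / 732 = 0.362 → ξ₂ = 265 kmol/h.
Outlet amounts (n = n₀ + Σ ν·ξ):
  Q: 732 − 2(278.2) = 175.7
  U: 0 + 2(278.2) − 1(265) = 291.3
  V: 0 + 1(265) = 265

291 kmol/h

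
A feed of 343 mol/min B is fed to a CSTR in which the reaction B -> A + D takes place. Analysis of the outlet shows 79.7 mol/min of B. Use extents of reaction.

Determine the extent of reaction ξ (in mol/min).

ξ = 263 mol/min

For B: n = n₀ − 1ξ → 79.7 = 343 − 1ξ, giving ξ = 263.3 mol/min.
Outlet amounts (n = n₀ + ν ξ):
  B: 343 − 1(263.3) = 79.7
  A: 0 + 1(263.3) = 263.3
  D: 0 + 1(263.3) = 263.3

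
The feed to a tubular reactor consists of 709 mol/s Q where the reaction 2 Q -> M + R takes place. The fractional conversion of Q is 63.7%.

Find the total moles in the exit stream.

Q reacted = 0.637 × 709 = 451.6 mol/s; ν_Q = −2, so ξ = 451.6/2 = 225.8 mol/s.
Outlet amounts (n = n₀ + ν ξ):
  Q: 709 − 2(225.8) = 257.4
  M: 0 + 1(225.8) = 225.8
  R: 0 + 1(225.8) = 225.8
Total out = 257.4 + 225.8 + 225.8 = 709 mol/s.

709 mol/s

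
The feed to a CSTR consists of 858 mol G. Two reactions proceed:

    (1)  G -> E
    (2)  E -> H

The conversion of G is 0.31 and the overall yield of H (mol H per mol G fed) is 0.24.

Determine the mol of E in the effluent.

60.1 mol

Conversion of G: G consumed = 1ξ₁ = 0.31 × 858 → ξ₁ = 266 mol.
Yield of H: 1ξ₂ / 858 = 0.24 → ξ₂ = 205.9 mol.
Outlet amounts (n = n₀ + Σ ν·ξ):
  G: 858 − 1(266) = 592
  E: 0 + 1(266) − 1(205.9) = 60.06
  H: 0 + 1(205.9) = 205.9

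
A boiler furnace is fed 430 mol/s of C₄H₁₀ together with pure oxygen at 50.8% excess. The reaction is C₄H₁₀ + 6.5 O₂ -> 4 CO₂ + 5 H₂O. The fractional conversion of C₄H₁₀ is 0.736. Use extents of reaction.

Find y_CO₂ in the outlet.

Stoichiometric O₂ = 6.5 × 430 = 2795 mol/s; O₂ fed = 2795 × 1.508 = 4215 mol/s.
Fuel reacted = 0.736 × 430 → ξ = 316.5 mol/s.
Outlet (n = n₀ + ν ξ):
  C₄H₁₀: 430 − 1(316.5) = 113.5
  O₂: 4215 − 6.5(316.5) = 2158
  CO₂: 0 + 4(316.5) = 1266
  H₂O: 0 + 5(316.5) = 1582
Total out = 5120 mol/s; y_CO₂ = 1266 / 5120 = 0.2473.

0.247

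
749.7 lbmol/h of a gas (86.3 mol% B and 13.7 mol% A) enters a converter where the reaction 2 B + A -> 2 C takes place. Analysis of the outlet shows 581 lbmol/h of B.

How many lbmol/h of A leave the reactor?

69.7 lbmol/h

For B: n = n₀ − 2ξ → 581 = 647 − 2ξ, giving ξ = 33 lbmol/h.
Outlet amounts (n = n₀ + ν ξ):
  B: 647 − 2(33) = 581
  A: 102.7 − 1(33) = 69.71
  C: 0 + 2(33) = 65.99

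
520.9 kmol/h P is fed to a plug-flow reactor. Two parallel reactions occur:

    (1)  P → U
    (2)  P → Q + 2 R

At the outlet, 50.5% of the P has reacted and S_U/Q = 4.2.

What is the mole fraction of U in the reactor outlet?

0.342

Conversion of P: P consumed = 0.505 × 520.9 = 263.1 kmol/h = 1ξ₁ + 1ξ₂.
Selectivity: 1ξ₁ / (1ξ₂) = 4.2 → ξ₁ = 4.2 ξ₂.
Substitute: (1·4.2 + 1) ξ₂ = 263.1 → ξ₂ = 50.59 kmol/h, ξ₁ = 212.5 kmol/h.
Outlet amounts (n = n₀ + Σ ν·ξ):
  P: 520.9 − 1(212.5) − 1(50.59) = 257.8
  U: 0 + 1(212.5) = 212.5
  Q: 0 + 1(50.59) = 50.59
  R: 0 + 2(50.59) = 101.2
Total out = 622.1 kmol/h; y_U = 212.5 / 622.1 = 0.3415.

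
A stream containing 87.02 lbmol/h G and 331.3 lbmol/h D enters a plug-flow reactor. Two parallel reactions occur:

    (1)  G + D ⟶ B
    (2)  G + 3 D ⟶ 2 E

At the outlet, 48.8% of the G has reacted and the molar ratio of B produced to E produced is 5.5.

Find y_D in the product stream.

0.757

Conversion of G: G consumed = 0.488 × 87.02 = 42.47 lbmol/h = 1ξ₁ + 1ξ₂.
Selectivity: 1ξ₁ / (2ξ₂) = 5.5 → ξ₁ = 11 ξ₂.
Substitute: (1·11 + 1) ξ₂ = 42.47 → ξ₂ = 3.539 lbmol/h, ξ₁ = 38.93 lbmol/h.
Outlet amounts (n = n₀ + Σ ν·ξ):
  G: 87.02 − 1(38.93) − 1(3.539) = 44.55
  D: 331.3 − 1(38.93) − 3(3.539) = 281.8
  B: 0 + 1(38.93) = 38.93
  E: 0 + 2(3.539) = 7.078
Total out = 372.3 lbmol/h; y_D = 281.8 / 372.3 = 0.7568.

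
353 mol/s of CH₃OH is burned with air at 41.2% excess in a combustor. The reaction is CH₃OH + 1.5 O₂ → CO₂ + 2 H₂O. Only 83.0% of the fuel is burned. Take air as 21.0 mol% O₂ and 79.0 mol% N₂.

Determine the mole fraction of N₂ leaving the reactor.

Stoichiometric O₂ = 1.5 × 353 = 529.5 mol/s; O₂ fed = 529.5 × 1.412 = 747.7 mol/s.
N₂ fed = 747.7 × 79/21 = 2813 mol/s.
Fuel reacted = 0.83 × 353 → ξ = 293 mol/s.
Outlet (n = n₀ + ν ξ):
  CH₃OH: 353 − 1(293) = 60.01
  O₂: 747.7 − 1.5(293) = 308.2
  N₂: 2813 (inert)
  CO₂: 0 + 1(293) = 293
  H₂O: 0 + 2(293) = 586
Total out = 4060 mol/s; y_N₂ = 2813 / 4060 = 0.6928.

0.693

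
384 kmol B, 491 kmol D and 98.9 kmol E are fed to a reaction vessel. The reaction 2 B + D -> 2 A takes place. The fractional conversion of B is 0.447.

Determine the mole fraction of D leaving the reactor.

B reacted = 0.447 × 384 = 171.6 kmol; ν_B = −2, so ξ = 171.6/2 = 85.82 kmol.
Outlet amounts (n = n₀ + ν ξ):
  B: 384 − 2(85.82) = 212.4
  D: 491 − 1(85.82) = 405.2
  A: 0 + 2(85.82) = 171.6
  E: 98.9 (inert)
Total out = 888.1 kmol; y_D = 405.2 / 888.1 = 0.4562.

0.456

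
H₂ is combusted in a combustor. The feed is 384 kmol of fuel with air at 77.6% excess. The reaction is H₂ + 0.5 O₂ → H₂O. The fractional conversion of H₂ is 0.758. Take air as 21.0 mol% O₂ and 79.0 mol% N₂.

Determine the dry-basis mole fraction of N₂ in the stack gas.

Stoichiometric O₂ = 0.5 × 384 = 192 kmol; O₂ fed = 192 × 1.776 = 341 kmol.
N₂ fed = 341 × 79/21 = 1283 kmol.
Fuel reacted = 0.758 × 384 → ξ = 291.1 kmol.
Outlet (n = n₀ + ν ξ):
  H₂: 384 − 1(291.1) = 92.93
  O₂: 341 − 0.5(291.1) = 195.5
  N₂: 1283 (inert)
  H₂O: 0 + 1(291.1) = 291.1
Dry total = 1571 kmol; y_N₂ (dry) = 1283 / 1571 = 0.8165.

0.816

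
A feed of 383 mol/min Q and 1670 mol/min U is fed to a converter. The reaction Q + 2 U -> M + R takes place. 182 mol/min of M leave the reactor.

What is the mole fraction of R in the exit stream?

For M: n = n₀ + 1ξ → 182 = 0 + 1ξ, giving ξ = 182 mol/min.
Outlet amounts (n = n₀ + ν ξ):
  Q: 383 − 1(182) = 201
  U: 1670 − 2(182) = 1306
  M: 0 + 1(182) = 182
  R: 0 + 1(182) = 182
Total out = 1871 mol/min; y_R = 182 / 1871 = 0.09727.

0.0973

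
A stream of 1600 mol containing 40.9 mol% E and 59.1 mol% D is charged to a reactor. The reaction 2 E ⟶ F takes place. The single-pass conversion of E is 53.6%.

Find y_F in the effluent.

E reacted = 0.536 × 654.4 = 350.8 mol; ν_E = −2, so ξ = 350.8/2 = 175.4 mol.
Outlet amounts (n = n₀ + ν ξ):
  E: 654.4 − 2(175.4) = 303.6
  F: 0 + 1(175.4) = 175.4
  D: 945.6 (inert)
Total out = 1425 mol; y_F = 175.4 / 1425 = 0.1231.

0.123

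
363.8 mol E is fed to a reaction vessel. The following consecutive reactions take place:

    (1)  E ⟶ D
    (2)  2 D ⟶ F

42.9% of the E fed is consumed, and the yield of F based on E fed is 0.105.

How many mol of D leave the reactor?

79.7 mol

Conversion of E: E consumed = 1ξ₁ = 0.429 × 363.8 → ξ₁ = 156.1 mol.
Yield of F: 1ξ₂ / 363.8 = 0.105 → ξ₂ = 38.2 mol.
Outlet amounts (n = n₀ + Σ ν·ξ):
  E: 363.8 − 1(156.1) = 207.7
  D: 0 + 1(156.1) − 2(38.2) = 79.67
  F: 0 + 1(38.2) = 38.2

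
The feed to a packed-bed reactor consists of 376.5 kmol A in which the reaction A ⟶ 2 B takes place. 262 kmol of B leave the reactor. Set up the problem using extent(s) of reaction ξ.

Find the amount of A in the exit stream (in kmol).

For B: n = n₀ + 2ξ → 262 = 0 + 2ξ, giving ξ = 131 kmol.
Outlet amounts (n = n₀ + ν ξ):
  A: 376.5 − 1(131) = 245.5
  B: 0 + 2(131) = 262

246 kmol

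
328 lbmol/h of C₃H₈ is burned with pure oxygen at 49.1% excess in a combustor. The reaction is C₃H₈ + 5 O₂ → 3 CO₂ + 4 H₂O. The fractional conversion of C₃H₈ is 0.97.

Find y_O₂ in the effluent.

0.276

Stoichiometric O₂ = 5 × 328 = 1640 lbmol/h; O₂ fed = 1640 × 1.491 = 2445 lbmol/h.
Fuel reacted = 0.97 × 328 → ξ = 318.2 lbmol/h.
Outlet (n = n₀ + ν ξ):
  C₃H₈: 328 − 1(318.2) = 9.84
  O₂: 2445 − 5(318.2) = 854.4
  CO₂: 0 + 3(318.2) = 954.5
  H₂O: 0 + 4(318.2) = 1273
Total out = 3091 lbmol/h; y_O₂ = 854.4 / 3091 = 0.2764.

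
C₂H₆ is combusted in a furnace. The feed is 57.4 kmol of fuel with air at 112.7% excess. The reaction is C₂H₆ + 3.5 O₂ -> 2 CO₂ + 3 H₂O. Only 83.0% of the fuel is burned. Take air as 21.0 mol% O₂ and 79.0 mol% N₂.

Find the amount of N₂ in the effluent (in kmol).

1610 kmol

Stoichiometric O₂ = 3.5 × 57.4 = 200.9 kmol; O₂ fed = 200.9 × 2.127 = 427.3 kmol.
N₂ fed = 427.3 × 79/21 = 1608 kmol.
Fuel reacted = 0.83 × 57.4 → ξ = 47.64 kmol.
Outlet (n = n₀ + ν ξ):
  C₂H₆: 57.4 − 1(47.64) = 9.758
  O₂: 427.3 − 3.5(47.64) = 260.6
  N₂: 1608 (inert)
  CO₂: 0 + 2(47.64) = 95.28
  H₂O: 0 + 3(47.64) = 142.9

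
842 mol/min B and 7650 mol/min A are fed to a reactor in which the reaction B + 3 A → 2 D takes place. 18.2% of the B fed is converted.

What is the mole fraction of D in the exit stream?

B reacted = 0.182 × 842 = 153.2 mol/min; ν_B = −1, so ξ = 153.2/1 = 153.2 mol/min.
Outlet amounts (n = n₀ + ν ξ):
  B: 842 − 1(153.2) = 688.8
  A: 7650 − 3(153.2) = 7190
  D: 0 + 2(153.2) = 306.5
Total out = 8186 mol/min; y_D = 306.5 / 8186 = 0.03744.

0.0374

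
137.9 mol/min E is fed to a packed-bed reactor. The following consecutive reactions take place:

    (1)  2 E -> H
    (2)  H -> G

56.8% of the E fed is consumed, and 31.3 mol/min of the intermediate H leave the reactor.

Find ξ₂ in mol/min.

ξ₂ = 7.86 mol/min

Conversion of E: E consumed = 2ξ₁ = 0.568 × 137.9 → ξ₁ = 39.16 mol/min.
H balance: n_H = 0 + 1ξ₁ − 1ξ₂ = 31.3 → ξ₂ = (1·39.16 − 31.3)/1 = 7.864 mol/min.
Outlet amounts (n = n₀ + Σ ν·ξ):
  E: 137.9 − 2(39.16) = 59.57
  H: 0 + 1(39.16) − 1(7.864) = 31.3
  G: 0 + 1(7.864) = 7.864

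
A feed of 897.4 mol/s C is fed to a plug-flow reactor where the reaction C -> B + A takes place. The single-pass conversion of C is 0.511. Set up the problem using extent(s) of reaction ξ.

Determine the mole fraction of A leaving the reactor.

C reacted = 0.511 × 897.4 = 458.6 mol/s; ν_C = −1, so ξ = 458.6/1 = 458.6 mol/s.
Outlet amounts (n = n₀ + ν ξ):
  C: 897.4 − 1(458.6) = 438.8
  B: 0 + 1(458.6) = 458.6
  A: 0 + 1(458.6) = 458.6
Total out = 1356 mol/s; y_A = 458.6 / 1356 = 0.3382.

0.338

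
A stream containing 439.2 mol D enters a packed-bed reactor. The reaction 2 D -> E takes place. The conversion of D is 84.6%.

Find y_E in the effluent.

0.733

D reacted = 0.846 × 439.2 = 371.6 mol; ν_D = −2, so ξ = 371.6/2 = 185.8 mol.
Outlet amounts (n = n₀ + ν ξ):
  D: 439.2 − 2(185.8) = 67.64
  E: 0 + 1(185.8) = 185.8
Total out = 253.4 mol; y_E = 185.8 / 253.4 = 0.7331.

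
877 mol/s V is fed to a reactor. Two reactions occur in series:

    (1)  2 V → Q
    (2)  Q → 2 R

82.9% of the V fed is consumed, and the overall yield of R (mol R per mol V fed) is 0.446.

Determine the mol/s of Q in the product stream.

Conversion of V: V consumed = 2ξ₁ = 0.829 × 877 → ξ₁ = 363.5 mol/s.
Yield of R: 2ξ₂ / 877 = 0.446 → ξ₂ = 195.6 mol/s.
Outlet amounts (n = n₀ + Σ ν·ξ):
  V: 877 − 2(363.5) = 150
  Q: 0 + 1(363.5) − 1(195.6) = 167.9
  R: 0 + 2(195.6) = 391.1

168 mol/s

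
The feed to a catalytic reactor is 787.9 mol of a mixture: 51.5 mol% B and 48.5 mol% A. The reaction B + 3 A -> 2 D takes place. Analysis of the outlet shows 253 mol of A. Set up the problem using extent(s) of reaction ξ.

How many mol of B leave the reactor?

For A: n = n₀ − 3ξ → 253 = 382.1 − 3ξ, giving ξ = 43.04 mol.
Outlet amounts (n = n₀ + ν ξ):
  B: 405.8 − 1(43.04) = 362.7
  A: 382.1 − 3(43.04) = 253
  D: 0 + 2(43.04) = 86.09

363 mol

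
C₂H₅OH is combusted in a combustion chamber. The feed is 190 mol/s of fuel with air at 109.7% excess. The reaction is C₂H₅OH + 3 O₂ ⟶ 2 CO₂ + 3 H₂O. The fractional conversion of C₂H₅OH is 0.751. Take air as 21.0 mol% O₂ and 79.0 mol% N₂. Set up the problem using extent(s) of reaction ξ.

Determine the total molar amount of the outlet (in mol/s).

6020 mol/s

Stoichiometric O₂ = 3 × 190 = 570 mol/s; O₂ fed = 570 × 2.097 = 1195 mol/s.
N₂ fed = 1195 × 79/21 = 4497 mol/s.
Fuel reacted = 0.751 × 190 → ξ = 142.7 mol/s.
Outlet (n = n₀ + ν ξ):
  C₂H₅OH: 190 − 1(142.7) = 47.31
  O₂: 1195 − 3(142.7) = 767.2
  N₂: 4497 (inert)
  CO₂: 0 + 2(142.7) = 285.4
  H₂O: 0 + 3(142.7) = 428.1
Total out = 47.31 + 767.2 + 4497 + 285.4 + 428.1 = 6025 mol/s.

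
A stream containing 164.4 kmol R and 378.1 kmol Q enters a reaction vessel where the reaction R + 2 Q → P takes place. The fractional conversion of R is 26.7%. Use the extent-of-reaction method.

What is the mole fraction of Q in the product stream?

0.638

R reacted = 0.267 × 164.4 = 43.89 kmol; ν_R = −1, so ξ = 43.89/1 = 43.89 kmol.
Outlet amounts (n = n₀ + ν ξ):
  R: 164.4 − 1(43.89) = 120.5
  Q: 378.1 − 2(43.89) = 290.3
  P: 0 + 1(43.89) = 43.89
Total out = 454.7 kmol; y_Q = 290.3 / 454.7 = 0.6385.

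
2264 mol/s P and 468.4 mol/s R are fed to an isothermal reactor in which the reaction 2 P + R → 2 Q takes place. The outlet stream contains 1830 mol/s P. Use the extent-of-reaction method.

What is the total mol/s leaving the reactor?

For P: n = n₀ − 2ξ → 1830 = 2264 − 2ξ, giving ξ = 217 mol/s.
Outlet amounts (n = n₀ + ν ξ):
  P: 2264 − 2(217) = 1830
  R: 468.4 − 1(217) = 251.4
  Q: 0 + 2(217) = 434
Total out = 1830 + 251.4 + 434 = 2515 mol/s.

2520 mol/s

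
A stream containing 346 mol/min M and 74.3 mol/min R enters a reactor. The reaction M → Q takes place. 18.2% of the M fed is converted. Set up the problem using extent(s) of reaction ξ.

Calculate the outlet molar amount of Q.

63 mol/min

M reacted = 0.182 × 346 = 62.97 mol/min; ν_M = −1, so ξ = 62.97/1 = 62.97 mol/min.
Outlet amounts (n = n₀ + ν ξ):
  M: 346 − 1(62.97) = 283
  Q: 0 + 1(62.97) = 62.97
  R: 74.3 (inert)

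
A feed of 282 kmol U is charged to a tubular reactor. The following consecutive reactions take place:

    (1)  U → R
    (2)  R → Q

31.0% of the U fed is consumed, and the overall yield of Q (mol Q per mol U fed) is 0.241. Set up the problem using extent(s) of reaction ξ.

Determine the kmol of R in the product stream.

Conversion of U: U consumed = 1ξ₁ = 0.31 × 282 → ξ₁ = 87.42 kmol.
Yield of Q: 1ξ₂ / 282 = 0.241 → ξ₂ = 67.96 kmol.
Outlet amounts (n = n₀ + Σ ν·ξ):
  U: 282 − 1(87.42) = 194.6
  R: 0 + 1(87.42) − 1(67.96) = 19.46
  Q: 0 + 1(67.96) = 67.96

19.5 kmol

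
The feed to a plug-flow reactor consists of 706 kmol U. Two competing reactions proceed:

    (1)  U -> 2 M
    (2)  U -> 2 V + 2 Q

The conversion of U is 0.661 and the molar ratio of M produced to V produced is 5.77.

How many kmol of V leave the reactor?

Conversion of U: U consumed = 0.661 × 706 = 466.7 kmol = 1ξ₁ + 1ξ₂.
Selectivity: 2ξ₁ / (2ξ₂) = 5.77 → ξ₁ = 5.77 ξ₂.
Substitute: (1·5.77 + 1) ξ₂ = 466.7 → ξ₂ = 68.93 kmol, ξ₁ = 397.7 kmol.
Outlet amounts (n = n₀ + Σ ν·ξ):
  U: 706 − 1(397.7) − 1(68.93) = 239.3
  M: 0 + 2(397.7) = 795.5
  V: 0 + 2(68.93) = 137.9
  Q: 0 + 2(68.93) = 137.9

138 kmol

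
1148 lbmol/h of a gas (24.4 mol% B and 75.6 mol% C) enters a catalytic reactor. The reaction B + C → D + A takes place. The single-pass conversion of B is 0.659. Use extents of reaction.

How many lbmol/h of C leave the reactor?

B reacted = 0.659 × 280.1 = 184.6 lbmol/h; ν_B = −1, so ξ = 184.6/1 = 184.6 lbmol/h.
Outlet amounts (n = n₀ + ν ξ):
  B: 280.1 − 1(184.6) = 95.52
  C: 867.9 − 1(184.6) = 683.3
  D: 0 + 1(184.6) = 184.6
  A: 0 + 1(184.6) = 184.6

683 lbmol/h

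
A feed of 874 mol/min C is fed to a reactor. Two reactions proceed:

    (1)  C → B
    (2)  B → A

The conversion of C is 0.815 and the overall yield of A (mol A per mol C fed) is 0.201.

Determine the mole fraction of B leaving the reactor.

Conversion of C: C consumed = 1ξ₁ = 0.815 × 874 → ξ₁ = 712.3 mol/min.
Yield of A: 1ξ₂ / 874 = 0.201 → ξ₂ = 175.7 mol/min.
Outlet amounts (n = n₀ + Σ ν·ξ):
  C: 874 − 1(712.3) = 161.7
  B: 0 + 1(712.3) − 1(175.7) = 536.6
  A: 0 + 1(175.7) = 175.7
Total out = 874 mol/min; y_B = 536.6 / 874 = 0.614.

0.614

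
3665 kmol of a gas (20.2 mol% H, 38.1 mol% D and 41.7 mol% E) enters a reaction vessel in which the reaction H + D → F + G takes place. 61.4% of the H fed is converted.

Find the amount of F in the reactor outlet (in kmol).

455 kmol

H reacted = 0.614 × 740.3 = 454.6 kmol; ν_H = −1, so ξ = 454.6/1 = 454.6 kmol.
Outlet amounts (n = n₀ + ν ξ):
  H: 740.3 − 1(454.6) = 285.8
  D: 1396 − 1(454.6) = 941.8
  F: 0 + 1(454.6) = 454.6
  G: 0 + 1(454.6) = 454.6
  E: 1528 (inert)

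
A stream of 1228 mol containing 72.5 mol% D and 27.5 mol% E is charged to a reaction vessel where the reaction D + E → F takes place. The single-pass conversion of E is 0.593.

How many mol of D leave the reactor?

E reacted = 0.593 × 337.7 = 200.3 mol; ν_E = −1, so ξ = 200.3/1 = 200.3 mol.
Outlet amounts (n = n₀ + ν ξ):
  D: 890.3 − 1(200.3) = 690
  E: 337.7 − 1(200.3) = 137.4
  F: 0 + 1(200.3) = 200.3

690 mol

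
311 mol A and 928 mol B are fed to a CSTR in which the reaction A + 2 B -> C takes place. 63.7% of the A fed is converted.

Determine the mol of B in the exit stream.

532 mol

A reacted = 0.637 × 311 = 198.1 mol; ν_A = −1, so ξ = 198.1/1 = 198.1 mol.
Outlet amounts (n = n₀ + ν ξ):
  A: 311 − 1(198.1) = 112.9
  B: 928 − 2(198.1) = 531.8
  C: 0 + 1(198.1) = 198.1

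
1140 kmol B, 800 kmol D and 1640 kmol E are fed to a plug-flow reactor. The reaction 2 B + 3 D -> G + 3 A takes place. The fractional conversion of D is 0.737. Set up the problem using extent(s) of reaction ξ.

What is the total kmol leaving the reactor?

D reacted = 0.737 × 800 = 589.6 kmol; ν_D = −3, so ξ = 589.6/3 = 196.5 kmol.
Outlet amounts (n = n₀ + ν ξ):
  B: 1140 − 2(196.5) = 746.9
  D: 800 − 3(196.5) = 210.4
  G: 0 + 1(196.5) = 196.5
  A: 0 + 3(196.5) = 589.6
  E: 1640 (inert)
Total out = 746.9 + 210.4 + 196.5 + 589.6 + 1640 = 3383 kmol.

3380 kmol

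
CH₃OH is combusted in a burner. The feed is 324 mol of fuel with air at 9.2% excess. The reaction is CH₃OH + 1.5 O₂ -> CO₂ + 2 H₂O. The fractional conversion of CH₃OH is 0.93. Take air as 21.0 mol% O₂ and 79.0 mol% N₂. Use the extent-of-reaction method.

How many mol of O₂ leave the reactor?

Stoichiometric O₂ = 1.5 × 324 = 486 mol; O₂ fed = 486 × 1.092 = 530.7 mol.
N₂ fed = 530.7 × 79/21 = 1996 mol.
Fuel reacted = 0.93 × 324 → ξ = 301.3 mol.
Outlet (n = n₀ + ν ξ):
  CH₃OH: 324 − 1(301.3) = 22.68
  O₂: 530.7 − 1.5(301.3) = 78.73
  N₂: 1996 (inert)
  CO₂: 0 + 1(301.3) = 301.3
  H₂O: 0 + 2(301.3) = 602.6

78.7 mol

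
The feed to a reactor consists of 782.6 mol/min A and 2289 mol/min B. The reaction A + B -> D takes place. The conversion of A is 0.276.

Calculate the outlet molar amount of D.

216 mol/min

A reacted = 0.276 × 782.6 = 216 mol/min; ν_A = −1, so ξ = 216/1 = 216 mol/min.
Outlet amounts (n = n₀ + ν ξ):
  A: 782.6 − 1(216) = 566.6
  B: 2289 − 1(216) = 2073
  D: 0 + 1(216) = 216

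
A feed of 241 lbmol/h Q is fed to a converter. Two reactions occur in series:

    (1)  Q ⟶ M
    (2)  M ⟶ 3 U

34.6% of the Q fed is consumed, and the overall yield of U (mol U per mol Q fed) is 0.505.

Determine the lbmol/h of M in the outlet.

Conversion of Q: Q consumed = 1ξ₁ = 0.346 × 241 → ξ₁ = 83.39 lbmol/h.
Yield of U: 3ξ₂ / 241 = 0.505 → ξ₂ = 40.57 lbmol/h.
Outlet amounts (n = n₀ + Σ ν·ξ):
  Q: 241 − 1(83.39) = 157.6
  M: 0 + 1(83.39) − 1(40.57) = 42.82
  U: 0 + 3(40.57) = 121.7

42.8 lbmol/h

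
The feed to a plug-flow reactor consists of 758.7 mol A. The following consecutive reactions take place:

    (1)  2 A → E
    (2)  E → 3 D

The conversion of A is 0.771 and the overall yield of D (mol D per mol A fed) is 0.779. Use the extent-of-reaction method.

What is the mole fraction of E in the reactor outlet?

0.111

Conversion of A: A consumed = 2ξ₁ = 0.771 × 758.7 → ξ₁ = 292.5 mol.
Yield of D: 3ξ₂ / 758.7 = 0.779 → ξ₂ = 197 mol.
Outlet amounts (n = n₀ + Σ ν·ξ):
  A: 758.7 − 2(292.5) = 173.7
  E: 0 + 1(292.5) − 1(197) = 95.47
  D: 0 + 3(197) = 591
Total out = 860.2 mol; y_E = 95.47 / 860.2 = 0.111.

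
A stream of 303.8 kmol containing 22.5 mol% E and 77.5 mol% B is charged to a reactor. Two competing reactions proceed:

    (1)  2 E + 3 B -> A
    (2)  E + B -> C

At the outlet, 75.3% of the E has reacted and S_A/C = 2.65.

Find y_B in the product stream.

0.777

Conversion of E: E consumed = 0.753 × 68.36 = 51.47 kmol = 2ξ₁ + 1ξ₂.
Selectivity: 1ξ₁ / (1ξ₂) = 2.65 → ξ₁ = 2.65 ξ₂.
Substitute: (2·2.65 + 1) ξ₂ = 51.47 → ξ₂ = 8.17 kmol, ξ₁ = 21.65 kmol.
Outlet amounts (n = n₀ + Σ ν·ξ):
  E: 68.36 − 2(21.65) − 1(8.17) = 16.88
  B: 235.4 − 3(21.65) − 1(8.17) = 162.3
  A: 0 + 1(21.65) = 21.65
  C: 0 + 1(8.17) = 8.17
Total out = 209 kmol; y_B = 162.3 / 209 = 0.7766.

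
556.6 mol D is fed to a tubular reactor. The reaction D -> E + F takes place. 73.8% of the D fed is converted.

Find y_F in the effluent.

D reacted = 0.738 × 556.6 = 410.8 mol; ν_D = −1, so ξ = 410.8/1 = 410.8 mol.
Outlet amounts (n = n₀ + ν ξ):
  D: 556.6 − 1(410.8) = 145.8
  E: 0 + 1(410.8) = 410.8
  F: 0 + 1(410.8) = 410.8
Total out = 967.4 mol; y_F = 410.8 / 967.4 = 0.4246.

0.425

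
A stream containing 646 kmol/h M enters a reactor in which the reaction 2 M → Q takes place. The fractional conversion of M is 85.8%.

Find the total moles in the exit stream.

M reacted = 0.858 × 646 = 554.3 kmol/h; ν_M = −2, so ξ = 554.3/2 = 277.1 kmol/h.
Outlet amounts (n = n₀ + ν ξ):
  M: 646 − 2(277.1) = 91.73
  Q: 0 + 1(277.1) = 277.1
Total out = 91.73 + 277.1 = 368.9 kmol/h.

369 kmol/h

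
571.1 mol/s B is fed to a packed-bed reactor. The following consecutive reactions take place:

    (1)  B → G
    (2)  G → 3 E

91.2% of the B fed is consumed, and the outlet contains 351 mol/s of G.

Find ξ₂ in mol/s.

ξ₂ = 170 mol/s

Conversion of B: B consumed = 1ξ₁ = 0.912 × 571.1 → ξ₁ = 520.8 mol/s.
G balance: n_G = 0 + 1ξ₁ − 1ξ₂ = 351 → ξ₂ = (1·520.8 − 351)/1 = 169.8 mol/s.
Outlet amounts (n = n₀ + Σ ν·ξ):
  B: 571.1 − 1(520.8) = 50.26
  G: 0 + 1(520.8) − 1(169.8) = 351
  E: 0 + 3(169.8) = 509.5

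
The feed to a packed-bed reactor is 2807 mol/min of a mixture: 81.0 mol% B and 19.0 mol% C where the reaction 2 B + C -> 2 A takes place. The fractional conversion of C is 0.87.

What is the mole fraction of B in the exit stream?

0.574

C reacted = 0.87 × 533.3 = 464 mol/min; ν_C = −1, so ξ = 464/1 = 464 mol/min.
Outlet amounts (n = n₀ + ν ξ):
  B: 2274 − 2(464) = 1346
  C: 533.3 − 1(464) = 69.33
  A: 0 + 2(464) = 928
Total out = 2343 mol/min; y_B = 1346 / 2343 = 0.5743.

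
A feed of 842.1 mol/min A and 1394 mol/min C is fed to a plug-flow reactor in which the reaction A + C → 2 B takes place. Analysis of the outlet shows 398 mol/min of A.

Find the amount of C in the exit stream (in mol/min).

For A: n = n₀ − 1ξ → 398 = 842.1 − 1ξ, giving ξ = 444.1 mol/min.
Outlet amounts (n = n₀ + ν ξ):
  A: 842.1 − 1(444.1) = 398
  C: 1394 − 1(444.1) = 949.9
  B: 0 + 2(444.1) = 888.2

950 mol/min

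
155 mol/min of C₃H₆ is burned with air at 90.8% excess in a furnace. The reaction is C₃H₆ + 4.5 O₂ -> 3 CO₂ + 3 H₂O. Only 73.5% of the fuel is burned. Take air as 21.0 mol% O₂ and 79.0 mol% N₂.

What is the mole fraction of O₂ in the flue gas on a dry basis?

0.132

Stoichiometric O₂ = 4.5 × 155 = 697.5 mol/min; O₂ fed = 697.5 × 1.908 = 1331 mol/min.
N₂ fed = 1331 × 79/21 = 5006 mol/min.
Fuel reacted = 0.735 × 155 → ξ = 113.9 mol/min.
Outlet (n = n₀ + ν ξ):
  C₃H₆: 155 − 1(113.9) = 41.08
  O₂: 1331 − 4.5(113.9) = 818.2
  N₂: 5006 (inert)
  CO₂: 0 + 3(113.9) = 341.8
  H₂O: 0 + 3(113.9) = 341.8
Dry total = 6207 mol/min; y_O₂ (dry) = 818.2 / 6207 = 0.1318.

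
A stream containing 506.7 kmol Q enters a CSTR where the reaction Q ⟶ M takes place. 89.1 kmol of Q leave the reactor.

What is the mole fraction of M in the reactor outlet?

For Q: n = n₀ − 1ξ → 89.1 = 506.7 − 1ξ, giving ξ = 417.6 kmol.
Outlet amounts (n = n₀ + ν ξ):
  Q: 506.7 − 1(417.6) = 89.1
  M: 0 + 1(417.6) = 417.6
Total out = 506.7 kmol; y_M = 417.6 / 506.7 = 0.8242.

0.824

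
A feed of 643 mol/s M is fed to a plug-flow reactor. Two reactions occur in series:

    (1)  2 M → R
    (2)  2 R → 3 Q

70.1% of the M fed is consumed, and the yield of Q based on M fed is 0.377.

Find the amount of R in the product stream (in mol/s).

63.8 mol/s

Conversion of M: M consumed = 2ξ₁ = 0.701 × 643 → ξ₁ = 225.4 mol/s.
Yield of Q: 3ξ₂ / 643 = 0.377 → ξ₂ = 80.8 mol/s.
Outlet amounts (n = n₀ + Σ ν·ξ):
  M: 643 − 2(225.4) = 192.3
  R: 0 + 1(225.4) − 2(80.8) = 63.76
  Q: 0 + 3(80.8) = 242.4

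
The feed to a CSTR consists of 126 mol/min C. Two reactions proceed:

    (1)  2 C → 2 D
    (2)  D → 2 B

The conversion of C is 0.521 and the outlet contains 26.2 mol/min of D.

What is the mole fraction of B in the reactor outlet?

Conversion of C: C consumed = 2ξ₁ = 0.521 × 126 → ξ₁ = 32.82 mol/min.
D balance: n_D = 0 + 2ξ₁ − 1ξ₂ = 26.2 → ξ₂ = (2·32.82 − 26.2)/1 = 39.45 mol/min.
Outlet amounts (n = n₀ + Σ ν·ξ):
  C: 126 − 2(32.82) = 60.35
  D: 0 + 2(32.82) − 1(39.45) = 26.2
  B: 0 + 2(39.45) = 78.89
Total out = 165.4 mol/min; y_B = 78.89 / 165.4 = 0.4768.

0.477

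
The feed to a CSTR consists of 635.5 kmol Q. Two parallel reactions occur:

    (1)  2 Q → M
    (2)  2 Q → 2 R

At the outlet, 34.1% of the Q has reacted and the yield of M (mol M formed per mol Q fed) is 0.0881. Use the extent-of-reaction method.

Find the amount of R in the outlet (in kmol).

Yield of M: 1ξ₁ / 635.5 = 0.0881 → ξ₁ = 55.99 kmol.
Conversion of Q: 2ξ₁ + 2ξ₂ = 0.341 × 635.5 = 216.7 → ξ₂ = 52.37 kmol.
Outlet amounts (n = n₀ + Σ ν·ξ):
  Q: 635.5 − 2(55.99) − 2(52.37) = 418.8
  M: 0 + 1(55.99) = 55.99
  R: 0 + 2(52.37) = 104.7

105 kmol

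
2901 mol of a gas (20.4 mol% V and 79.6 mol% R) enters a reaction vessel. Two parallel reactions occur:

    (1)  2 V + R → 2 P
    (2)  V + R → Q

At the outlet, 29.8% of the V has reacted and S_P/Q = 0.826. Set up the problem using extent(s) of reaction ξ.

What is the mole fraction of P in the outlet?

Conversion of V: V consumed = 0.298 × 591.8 = 176.4 mol = 2ξ₁ + 1ξ₂.
Selectivity: 2ξ₁ / (1ξ₂) = 0.826 → ξ₁ = 0.413 ξ₂.
Substitute: (2·0.413 + 1) ξ₂ = 176.4 → ξ₂ = 96.58 mol, ξ₁ = 39.89 mol.
Outlet amounts (n = n₀ + Σ ν·ξ):
  V: 591.8 − 2(39.89) − 1(96.58) = 415.4
  R: 2309 − 1(39.89) − 1(96.58) = 2173
  P: 0 + 2(39.89) = 79.78
  Q: 0 + 1(96.58) = 96.58
Total out = 2765 mol; y_P = 79.78 / 2765 = 0.02886.

0.0289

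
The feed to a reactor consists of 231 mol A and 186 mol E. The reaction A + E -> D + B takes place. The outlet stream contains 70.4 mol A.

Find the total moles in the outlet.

For A: n = n₀ − 1ξ → 70.4 = 231 − 1ξ, giving ξ = 160.6 mol.
Outlet amounts (n = n₀ + ν ξ):
  A: 231 − 1(160.6) = 70.4
  E: 186 − 1(160.6) = 25.4
  D: 0 + 1(160.6) = 160.6
  B: 0 + 1(160.6) = 160.6
Total out = 70.4 + 25.4 + 160.6 + 160.6 = 417 mol.

417 mol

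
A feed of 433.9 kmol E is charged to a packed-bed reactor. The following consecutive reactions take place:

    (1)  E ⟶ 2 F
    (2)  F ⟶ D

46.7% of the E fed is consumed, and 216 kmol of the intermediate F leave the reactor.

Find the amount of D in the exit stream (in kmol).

189 kmol

Conversion of E: E consumed = 1ξ₁ = 0.467 × 433.9 → ξ₁ = 202.6 kmol.
F balance: n_F = 0 + 2ξ₁ − 1ξ₂ = 216 → ξ₂ = (2·202.6 − 216)/1 = 189.3 kmol.
Outlet amounts (n = n₀ + Σ ν·ξ):
  E: 433.9 − 1(202.6) = 231.3
  F: 0 + 2(202.6) − 1(189.3) = 216
  D: 0 + 1(189.3) = 189.3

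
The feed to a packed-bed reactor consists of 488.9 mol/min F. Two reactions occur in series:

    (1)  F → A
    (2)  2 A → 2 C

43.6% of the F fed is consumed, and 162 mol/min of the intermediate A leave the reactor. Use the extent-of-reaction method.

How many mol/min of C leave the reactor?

Conversion of F: F consumed = 1ξ₁ = 0.436 × 488.9 → ξ₁ = 213.2 mol/min.
A balance: n_A = 0 + 1ξ₁ − 2ξ₂ = 162 → ξ₂ = (1·213.2 − 162)/2 = 25.58 mol/min.
Outlet amounts (n = n₀ + Σ ν·ξ):
  F: 488.9 − 1(213.2) = 275.7
  A: 0 + 1(213.2) − 2(25.58) = 162
  C: 0 + 2(25.58) = 51.16

51.2 mol/min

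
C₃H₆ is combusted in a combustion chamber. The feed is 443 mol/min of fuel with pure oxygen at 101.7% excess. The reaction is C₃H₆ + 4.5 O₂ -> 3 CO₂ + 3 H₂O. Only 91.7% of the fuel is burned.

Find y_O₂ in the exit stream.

0.47

Stoichiometric O₂ = 4.5 × 443 = 1994 mol/min; O₂ fed = 1994 × 2.017 = 4021 mol/min.
Fuel reacted = 0.917 × 443 → ξ = 406.2 mol/min.
Outlet (n = n₀ + ν ξ):
  C₃H₆: 443 − 1(406.2) = 36.77
  O₂: 4021 − 4.5(406.2) = 2193
  CO₂: 0 + 3(406.2) = 1219
  H₂O: 0 + 3(406.2) = 1219
Total out = 4667 mol/min; y_O₂ = 2193 / 4667 = 0.4699.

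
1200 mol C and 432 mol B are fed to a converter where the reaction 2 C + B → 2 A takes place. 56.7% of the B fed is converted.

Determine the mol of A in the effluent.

490 mol

B reacted = 0.567 × 432 = 244.9 mol; ν_B = −1, so ξ = 244.9/1 = 244.9 mol.
Outlet amounts (n = n₀ + ν ξ):
  C: 1200 − 2(244.9) = 710.1
  B: 432 − 1(244.9) = 187.1
  A: 0 + 2(244.9) = 489.9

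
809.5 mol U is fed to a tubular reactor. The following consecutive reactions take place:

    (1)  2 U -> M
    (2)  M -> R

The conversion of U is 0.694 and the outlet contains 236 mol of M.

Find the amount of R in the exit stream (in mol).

Conversion of U: U consumed = 2ξ₁ = 0.694 × 809.5 → ξ₁ = 280.9 mol.
M balance: n_M = 0 + 1ξ₁ − 1ξ₂ = 236 → ξ₂ = (1·280.9 − 236)/1 = 44.9 mol.
Outlet amounts (n = n₀ + Σ ν·ξ):
  U: 809.5 − 2(280.9) = 247.7
  M: 0 + 1(280.9) − 1(44.9) = 236
  R: 0 + 1(44.9) = 44.9

44.9 mol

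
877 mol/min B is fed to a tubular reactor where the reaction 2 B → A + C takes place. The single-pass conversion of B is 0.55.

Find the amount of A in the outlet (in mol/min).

241 mol/min

B reacted = 0.55 × 877 = 482.4 mol/min; ν_B = −2, so ξ = 482.4/2 = 241.2 mol/min.
Outlet amounts (n = n₀ + ν ξ):
  B: 877 − 2(241.2) = 394.6
  A: 0 + 1(241.2) = 241.2
  C: 0 + 1(241.2) = 241.2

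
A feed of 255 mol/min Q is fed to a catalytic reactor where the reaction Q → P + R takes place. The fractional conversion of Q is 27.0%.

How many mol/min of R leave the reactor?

68.9 mol/min

Q reacted = 0.27 × 255 = 68.85 mol/min; ν_Q = −1, so ξ = 68.85/1 = 68.85 mol/min.
Outlet amounts (n = n₀ + ν ξ):
  Q: 255 − 1(68.85) = 186.1
  P: 0 + 1(68.85) = 68.85
  R: 0 + 1(68.85) = 68.85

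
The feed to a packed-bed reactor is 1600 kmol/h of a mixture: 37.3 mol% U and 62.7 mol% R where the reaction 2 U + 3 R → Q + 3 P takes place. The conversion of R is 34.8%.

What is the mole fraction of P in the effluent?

R reacted = 0.348 × 1003 = 349.1 kmol/h; ν_R = −3, so ξ = 349.1/3 = 116.4 kmol/h.
Outlet amounts (n = n₀ + ν ξ):
  U: 596.8 − 2(116.4) = 364.1
  R: 1003 − 3(116.4) = 654.1
  Q: 0 + 1(116.4) = 116.4
  P: 0 + 3(116.4) = 349.1
Total out = 1484 kmol/h; y_P = 349.1 / 1484 = 0.2353.

0.235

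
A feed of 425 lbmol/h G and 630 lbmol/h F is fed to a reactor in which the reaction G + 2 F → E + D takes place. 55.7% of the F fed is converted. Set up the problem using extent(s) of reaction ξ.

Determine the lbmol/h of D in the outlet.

F reacted = 0.557 × 630 = 350.9 lbmol/h; ν_F = −2, so ξ = 350.9/2 = 175.5 lbmol/h.
Outlet amounts (n = n₀ + ν ξ):
  G: 425 − 1(175.5) = 249.5
  F: 630 − 2(175.5) = 279.1
  E: 0 + 1(175.5) = 175.5
  D: 0 + 1(175.5) = 175.5

175 lbmol/h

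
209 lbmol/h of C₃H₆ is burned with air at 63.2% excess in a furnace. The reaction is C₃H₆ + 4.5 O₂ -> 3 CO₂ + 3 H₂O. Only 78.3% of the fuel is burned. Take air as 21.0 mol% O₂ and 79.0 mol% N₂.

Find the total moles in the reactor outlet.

7600 lbmol/h

Stoichiometric O₂ = 4.5 × 209 = 940.5 lbmol/h; O₂ fed = 940.5 × 1.632 = 1535 lbmol/h.
N₂ fed = 1535 × 79/21 = 5774 lbmol/h.
Fuel reacted = 0.783 × 209 → ξ = 163.6 lbmol/h.
Outlet (n = n₀ + ν ξ):
  C₃H₆: 209 − 1(163.6) = 45.35
  O₂: 1535 − 4.5(163.6) = 798.5
  N₂: 5774 (inert)
  CO₂: 0 + 3(163.6) = 490.9
  H₂O: 0 + 3(163.6) = 490.9
Total out = 45.35 + 798.5 + 5774 + 490.9 + 490.9 = 7600 lbmol/h.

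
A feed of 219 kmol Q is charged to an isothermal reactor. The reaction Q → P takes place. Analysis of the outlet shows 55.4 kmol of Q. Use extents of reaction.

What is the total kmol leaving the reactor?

219 kmol

For Q: n = n₀ − 1ξ → 55.4 = 219 − 1ξ, giving ξ = 163.6 kmol.
Outlet amounts (n = n₀ + ν ξ):
  Q: 219 − 1(163.6) = 55.4
  P: 0 + 1(163.6) = 163.6
Total out = 55.4 + 163.6 = 219 kmol.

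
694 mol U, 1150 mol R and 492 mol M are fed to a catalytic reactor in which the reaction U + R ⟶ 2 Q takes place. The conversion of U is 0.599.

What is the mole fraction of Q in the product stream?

U reacted = 0.599 × 694 = 415.7 mol; ν_U = −1, so ξ = 415.7/1 = 415.7 mol.
Outlet amounts (n = n₀ + ν ξ):
  U: 694 − 1(415.7) = 278.3
  R: 1150 − 1(415.7) = 734.3
  Q: 0 + 2(415.7) = 831.4
  M: 492 (inert)
Total out = 2336 mol; y_Q = 831.4 / 2336 = 0.3559.

0.356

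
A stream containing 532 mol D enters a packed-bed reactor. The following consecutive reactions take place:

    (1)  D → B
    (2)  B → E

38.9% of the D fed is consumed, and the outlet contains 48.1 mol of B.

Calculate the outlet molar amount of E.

159 mol

Conversion of D: D consumed = 1ξ₁ = 0.389 × 532 → ξ₁ = 206.9 mol.
B balance: n_B = 0 + 1ξ₁ − 1ξ₂ = 48.1 → ξ₂ = (1·206.9 − 48.1)/1 = 158.8 mol.
Outlet amounts (n = n₀ + Σ ν·ξ):
  D: 532 − 1(206.9) = 325.1
  B: 0 + 1(206.9) − 1(158.8) = 48.1
  E: 0 + 1(158.8) = 158.8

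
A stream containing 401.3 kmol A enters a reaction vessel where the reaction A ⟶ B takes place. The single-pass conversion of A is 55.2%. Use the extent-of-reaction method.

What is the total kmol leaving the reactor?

401 kmol

A reacted = 0.552 × 401.3 = 221.5 kmol; ν_A = −1, so ξ = 221.5/1 = 221.5 kmol.
Outlet amounts (n = n₀ + ν ξ):
  A: 401.3 − 1(221.5) = 179.8
  B: 0 + 1(221.5) = 221.5
Total out = 179.8 + 221.5 = 401.3 kmol.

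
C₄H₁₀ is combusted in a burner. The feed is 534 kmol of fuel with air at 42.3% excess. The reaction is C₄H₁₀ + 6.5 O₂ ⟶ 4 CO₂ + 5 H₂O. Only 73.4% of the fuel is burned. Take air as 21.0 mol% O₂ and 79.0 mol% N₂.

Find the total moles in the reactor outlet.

24600 kmol

Stoichiometric O₂ = 6.5 × 534 = 3471 kmol; O₂ fed = 3471 × 1.423 = 4939 kmol.
N₂ fed = 4939 × 79/21 = 18580 kmol.
Fuel reacted = 0.734 × 534 → ξ = 392 kmol.
Outlet (n = n₀ + ν ξ):
  C₄H₁₀: 534 − 1(392) = 142
  O₂: 4939 − 6.5(392) = 2392
  N₂: 18580 (inert)
  CO₂: 0 + 4(392) = 1568
  H₂O: 0 + 5(392) = 1960
Total out = 142 + 2392 + 18580 + 1568 + 1960 = 24640 kmol.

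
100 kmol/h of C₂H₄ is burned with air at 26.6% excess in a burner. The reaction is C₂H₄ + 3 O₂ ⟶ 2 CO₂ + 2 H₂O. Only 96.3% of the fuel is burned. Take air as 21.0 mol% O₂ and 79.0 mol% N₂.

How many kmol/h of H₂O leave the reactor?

Stoichiometric O₂ = 3 × 100 = 300 kmol/h; O₂ fed = 300 × 1.266 = 379.8 kmol/h.
N₂ fed = 379.8 × 79/21 = 1429 kmol/h.
Fuel reacted = 0.963 × 100 → ξ = 96.3 kmol/h.
Outlet (n = n₀ + ν ξ):
  C₂H₄: 100 − 1(96.3) = 3.7
  O₂: 379.8 − 3(96.3) = 90.9
  N₂: 1429 (inert)
  CO₂: 0 + 2(96.3) = 192.6
  H₂O: 0 + 2(96.3) = 192.6

193 kmol/h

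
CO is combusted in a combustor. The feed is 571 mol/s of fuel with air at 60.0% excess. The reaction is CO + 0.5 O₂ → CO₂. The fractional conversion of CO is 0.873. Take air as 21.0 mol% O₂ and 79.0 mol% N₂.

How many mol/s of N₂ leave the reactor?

Stoichiometric O₂ = 0.5 × 571 = 285.5 mol/s; O₂ fed = 285.5 × 1.600 = 456.8 mol/s.
N₂ fed = 456.8 × 79/21 = 1718 mol/s.
Fuel reacted = 0.873 × 571 → ξ = 498.5 mol/s.
Outlet (n = n₀ + ν ξ):
  CO: 571 − 1(498.5) = 72.52
  O₂: 456.8 − 0.5(498.5) = 207.6
  N₂: 1718 (inert)
  CO₂: 0 + 1(498.5) = 498.5

1720 mol/s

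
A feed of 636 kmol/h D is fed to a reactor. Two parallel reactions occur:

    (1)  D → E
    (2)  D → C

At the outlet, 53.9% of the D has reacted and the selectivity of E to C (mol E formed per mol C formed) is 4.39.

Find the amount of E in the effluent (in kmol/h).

Conversion of D: D consumed = 0.539 × 636 = 342.8 kmol/h = 1ξ₁ + 1ξ₂.
Selectivity: 1ξ₁ / (1ξ₂) = 4.39 → ξ₁ = 4.39 ξ₂.
Substitute: (1·4.39 + 1) ξ₂ = 342.8 → ξ₂ = 63.6 kmol/h, ξ₁ = 279.2 kmol/h.
Outlet amounts (n = n₀ + Σ ν·ξ):
  D: 636 − 1(279.2) − 1(63.6) = 293.2
  E: 0 + 1(279.2) = 279.2
  C: 0 + 1(63.6) = 63.6

279 kmol/h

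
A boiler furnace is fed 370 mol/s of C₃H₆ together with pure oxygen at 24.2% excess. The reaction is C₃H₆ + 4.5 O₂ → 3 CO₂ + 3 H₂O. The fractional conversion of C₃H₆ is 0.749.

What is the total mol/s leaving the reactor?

2580 mol/s

Stoichiometric O₂ = 4.5 × 370 = 1665 mol/s; O₂ fed = 1665 × 1.242 = 2068 mol/s.
Fuel reacted = 0.749 × 370 → ξ = 277.1 mol/s.
Outlet (n = n₀ + ν ξ):
  C₃H₆: 370 − 1(277.1) = 92.87
  O₂: 2068 − 4.5(277.1) = 820.8
  CO₂: 0 + 3(277.1) = 831.4
  H₂O: 0 + 3(277.1) = 831.4
Total out = 92.87 + 820.8 + 831.4 + 831.4 = 2576 mol/s.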